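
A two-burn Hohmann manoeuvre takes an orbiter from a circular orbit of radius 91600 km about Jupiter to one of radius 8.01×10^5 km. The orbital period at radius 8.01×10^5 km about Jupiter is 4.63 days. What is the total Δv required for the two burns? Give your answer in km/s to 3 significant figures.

Δv = 19.5 km/s

From Kepler's third law T² = 4π²r³/μ at r = 8.01×10^5 km, T = 4.63 days = 4.63 × 86400 s = 4.00032×10^5 s: μ = 4π²r³/T² = 1.26785×10^8 km³/s².
Transfer-ellipse semi-major axis a_t = (r₁ + r₂)/2 = (91600 + 8.010×10^5)/2 = 4.463×10^5 km.
At r₁ the circular-orbit speed is v₁ = √(μ/r₁) = 37.20 km/s.
On the transfer ellipse at r₁, vis-viva equation gives v_p = √[μ(2/r₁ − 1/a_t)] = 49.84 km/s.
First burn Δv₁ = |v_p − v₁| = 12.64 km/s.
Circular speed at r₂: v₂ = √(μ/r₂) = 12.581 km/s.
Transfer-orbit speed at r₂: v_a = √[μ(2/r₂ − 1/a_t)] = 5.6997 km/s.
Second burn Δv₂ = |v₂ − v_a| = 6.881 km/s.
Total Δv = Δv₁ + Δv₂ = 19.52 km/s.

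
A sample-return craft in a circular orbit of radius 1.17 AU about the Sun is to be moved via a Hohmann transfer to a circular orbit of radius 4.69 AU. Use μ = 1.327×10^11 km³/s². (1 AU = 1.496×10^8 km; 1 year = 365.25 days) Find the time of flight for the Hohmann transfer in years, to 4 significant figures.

In km: r₁ = 1.17 × 1.496×10^8 = 1.75032×10^8 km; r₂ = 4.69 × 1.496×10^8 = 7.01624×10^8 km.
Semi-major axis of the transfer orbit: a_t = (1.75032×10^8 + 7.01624×10^8)/2 = 4.38328×10^8 km.
By Kepler's third law the transfer-orbit period is T = 2π√(a_t³/μ), so t = T/2 = 7.914×10^7 s.
Converting: 7.914×10^7 s ÷ 3.15576×10^7 s/year (365.25 × 86400) = 2.508 years.

t = 2.508 years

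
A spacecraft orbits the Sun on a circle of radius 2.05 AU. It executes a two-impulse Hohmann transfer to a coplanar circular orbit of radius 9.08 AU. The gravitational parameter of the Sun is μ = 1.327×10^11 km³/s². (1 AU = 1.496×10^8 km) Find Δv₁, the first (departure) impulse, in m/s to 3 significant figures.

Δv₁ = 5770 m/s

In km: r₁ = 2.05 × 1.496×10^8 = 3.0668×10^8 km; r₂ = 9.08 × 1.496×10^8 = 1.358368×10^9 km.
Semi-major axis of the transfer orbit: a_t = (3.0668×10^8 + 1.358368×10^9)/2 = 8.32524×10^8 km.
Circular speed at r = 3.0668×10^8 km: v_c = √(μ/r) = 20.8014 km/s.
Transfer-orbit speed at the same r (vis-viva, a = a_t): v_t = √[μ(2/r − 1/a_t)] = 26.5707 km/s.
Δv₁ = |v_t − v_c| = |26.5707 − 20.8014| = 5.769 km/s.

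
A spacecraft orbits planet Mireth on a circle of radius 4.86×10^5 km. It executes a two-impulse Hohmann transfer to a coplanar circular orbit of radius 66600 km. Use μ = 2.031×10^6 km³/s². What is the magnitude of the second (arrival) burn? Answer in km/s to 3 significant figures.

Transfer-ellipse semi-major axis a_t = (r₁ + r₂)/2 = (4.860×10^5 + 66600)/2 = 2.763×10^5 km.
On the circular orbit at r = 66600 km, v_c = √(μ/r) = 5.522 km/s.
Vis-viva on the transfer ellipse at r = 66600 km gives v_t = √[μ(2/r − 1/a_t)] = 7.324 km/s.
Δv₂ = |v_t − v_c| = |7.324 − 5.522| = 1.802 km/s.

Δv₂ = 1.80 km/s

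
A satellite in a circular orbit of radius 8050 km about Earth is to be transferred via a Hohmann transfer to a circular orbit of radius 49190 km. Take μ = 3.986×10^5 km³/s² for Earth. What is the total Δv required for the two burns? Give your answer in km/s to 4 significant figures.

The Hohmann ellipse has a_t = (r₁ + r₂)/2 = 28620 km.
Circular speed at r₁: v₁ = √(μ/r₁) = √(3.986×10^5/8050) = 7.037 km/s.
Transfer-orbit speed at r₁ (vis-viva): v_p = √[μ(2/r₁ − 1/a_t)] = 9.225 km/s.
First burn Δv₁ = |v_p − v₁| = 2.188 km/s.
At r₂, v₂ = √(μ/r₂) = 2.847 km/s.
Transfer-orbit speed at r₂: v_a = √[μ(2/r₂ − 1/a_t)] = 1.510 km/s.
Second burn Δv₂ = |v₂ − v_a| = 1.337 km/s.
Total Δv = Δv₁ + Δv₂ = 3.525 km/s.

Δv = 3.525 km/s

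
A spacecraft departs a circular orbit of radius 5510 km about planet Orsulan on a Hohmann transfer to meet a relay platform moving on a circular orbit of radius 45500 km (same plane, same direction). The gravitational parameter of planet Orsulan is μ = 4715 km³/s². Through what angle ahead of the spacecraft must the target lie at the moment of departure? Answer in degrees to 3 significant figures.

Semi-major axis of the transfer orbit: a_t = (5510 + 45500)/2 = 25505 km.
The half-period of the transfer ellipse is t = π√(a_t³/μ) = 1.8636×10^5 s.
Target angular speed ω₂ = √(μ/r₂³) = 7.0750×10^-6 rad/s.
Angle swept by the target during transfer: ω₂·t = 1.3185 rad = 75.54°.
The spacecraft traverses 180° on the transfer ellipse, so the target must lead by 180° − 75.54° = 104°.

φ = 104°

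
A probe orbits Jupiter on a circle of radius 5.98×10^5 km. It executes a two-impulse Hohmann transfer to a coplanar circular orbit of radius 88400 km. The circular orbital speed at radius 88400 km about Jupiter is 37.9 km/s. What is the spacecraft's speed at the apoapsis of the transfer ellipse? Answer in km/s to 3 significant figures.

From the circular-orbit relation v² = μ/r at r = 88400 km: μ = v²r = (37.9)² × 88400 = 1.26979×10^8 km³/s².
Transfer-ellipse semi-major axis a_t = (r₁ + r₂)/2 = (5.980×10^5 + 88400)/2 = 3.432×10^5 km.
The apoapsis of the transfer ellipse is at r = 5.980×10^5 km.
From the vis-viva equation, v = √[μ(2/r − 1/a_t)] = 7.395 km/s.

v = 7.40 km/s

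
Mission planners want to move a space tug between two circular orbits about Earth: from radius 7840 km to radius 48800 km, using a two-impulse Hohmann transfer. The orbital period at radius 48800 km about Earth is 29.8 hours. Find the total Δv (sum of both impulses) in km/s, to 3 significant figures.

Δv = 3.58 km/s

From Kepler's third law T² = 4π²r³/μ at r = 48800 km, T = 29.8 hours = 29.8 × 3600 s = 1.0728×10^5 s: μ = 4π²r³/T² = 3.98641×10^5 km³/s².
Transfer-ellipse semi-major axis a_t = (r₁ + r₂)/2 = (7840 + 48800)/2 = 28320 km.
Circular speed at r₁: v₁ = √(μ/r₁) = √(3.98641×10^5/7840) = 7.1307 km/s.
On the transfer ellipse at r₁, vis-viva equation gives v_p = √[μ(2/r₁ − 1/a_t)] = 9.3604 km/s.
First burn Δv₁ = |v_p − v₁| = 2.230 km/s.
At r₂, v₂ = √(μ/r₂) = 2.858 km/s.
Transfer-orbit speed at r₂: v_a = √[μ(2/r₂ − 1/a_t)] = 1.504 km/s.
Second burn Δv₂ = |v₂ − v_a| = 1.354 km/s.
Δv = Δv₁ + Δv₂ = 2.230 + 1.354 = 3.584 km/s.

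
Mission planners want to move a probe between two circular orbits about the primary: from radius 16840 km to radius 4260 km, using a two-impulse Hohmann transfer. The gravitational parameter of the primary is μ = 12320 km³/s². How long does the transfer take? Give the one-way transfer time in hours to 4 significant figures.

t = 8.520 hours

Transfer-ellipse semi-major axis a_t = (r₁ + r₂)/2 = (16840 + 4260)/2 = 10550 km.
By Kepler's third law the transfer-orbit period is T = 2π√(a_t³/μ), so t = T/2 = 30671 s.
Converting: 30671 s ÷ 3600 s/hour = 8.520 hours.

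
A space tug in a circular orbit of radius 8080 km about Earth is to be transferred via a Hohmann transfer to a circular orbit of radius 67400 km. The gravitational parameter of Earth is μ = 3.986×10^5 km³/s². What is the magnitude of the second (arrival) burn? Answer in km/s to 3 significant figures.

The Hohmann ellipse has a_t = (r₁ + r₂)/2 = 37740 km.
On the circular orbit at r = 67400 km, v_c = √(μ/r) = 2.432 km/s.
Transfer-orbit speed at the same r (vis-viva, a = a_t): v_t = √[μ(2/r − 1/a_t)] = 1.125 km/s.
Δv₂ = |v_t − v_c| = |1.125 − 2.432| = 1.307 km/s.

Δv₂ = 1.31 km/s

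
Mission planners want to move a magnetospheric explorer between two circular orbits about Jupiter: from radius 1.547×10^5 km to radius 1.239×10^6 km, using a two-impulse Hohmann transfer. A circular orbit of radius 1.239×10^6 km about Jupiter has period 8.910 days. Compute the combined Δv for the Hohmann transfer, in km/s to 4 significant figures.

From Kepler's third law T² = 4π²r³/μ at r = 1.239×10^6 km, T = 8.910 days = 8.910 × 86400 s = 7.69824×10^5 s: μ = 4π²r³/T² = 1.26704×10^8 km³/s².
Transfer-ellipse semi-major axis a_t = (r₁ + r₂)/2 = (1.547×10^5 + 1.239×10^6)/2 = 6.9685×10^5 km.
Circular speed at r₁: v₁ = √(μ/r₁) = √(1.26704×10^8/1.547×10^5) = 28.619 km/s.
On the transfer ellipse at r₁, vis-viva gives v_p = √[μ(2/r₁ − 1/a_t)] = 38.161 km/s.
First burn Δv₁ = |v_p − v₁| = 9.542 km/s.
Circular speed at r₂: v₂ = √(μ/r₂) = 10.113 km/s.
Transfer-orbit speed at r₂: v_a = √[μ(2/r₂ − 1/a_t)] = 4.7647 km/s.
Second burn Δv₂ = |v₂ − v_a| = 5.348 km/s.
Δv = Δv₁ + Δv₂ = 9.542 + 5.348 = 14.89 km/s.

Δv = 14.89 km/s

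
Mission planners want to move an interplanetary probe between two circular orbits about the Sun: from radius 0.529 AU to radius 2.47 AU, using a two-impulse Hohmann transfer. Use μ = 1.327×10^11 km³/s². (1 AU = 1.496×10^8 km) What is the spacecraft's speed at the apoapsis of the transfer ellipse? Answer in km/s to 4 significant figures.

In km: r₁ = 0.529 × 1.496×10^8 = 7.91384×10^7 km; r₂ = 2.47 × 1.496×10^8 = 3.69512×10^8 km.
The Hohmann ellipse has a_t = (r₁ + r₂)/2 = 2.243252×10^8 km.
The apoapsis of the transfer ellipse is at r = 3.69512×10^8 km.
From the vis-viva equation, v = √[μ(2/r − 1/a_t)] = 11.26 km/s.

v = 11.26 km/s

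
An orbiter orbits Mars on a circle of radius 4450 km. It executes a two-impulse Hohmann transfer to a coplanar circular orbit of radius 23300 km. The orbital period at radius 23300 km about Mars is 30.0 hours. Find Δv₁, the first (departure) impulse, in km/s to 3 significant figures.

Δv₁ = 0.918 km/s

From Kepler's third law T² = 4π²r³/μ at r = 23300 km, T = 30.0 hours = 30.0 × 3600 s = 1.080×10^5 s: μ = 4π²r³/T² = 42813.4 km³/s².
Semi-major axis of the transfer orbit: a_t = (4450 + 23300)/2 = 13875 km.
On the circular orbit at r = 4450 km, v_c = √(μ/r) = 3.1018 km/s.
Transfer-orbit speed at the same r (vis-viva, a = a_t): v_t = √[μ(2/r − 1/a_t)] = 4.0195 km/s.
Δv₁ = |v_t − v_c| = |4.0195 − 3.1018| = 0.9177 km/s.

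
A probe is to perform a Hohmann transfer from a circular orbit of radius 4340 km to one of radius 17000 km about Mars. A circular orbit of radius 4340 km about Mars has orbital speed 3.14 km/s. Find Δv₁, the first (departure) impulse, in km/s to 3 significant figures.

Δv₁ = 0.823 km/s

From the circular-orbit relation v² = μ/r at r = 4340 km: μ = v²r = (3.14)² × 4340 = 42790.7 km³/s².
Transfer-ellipse semi-major axis a_t = (r₁ + r₂)/2 = (4340 + 17000)/2 = 10670 km.
Circular speed at r = 4340 km: v_c = √(μ/r) = 3.1400 km/s.
Transfer-orbit speed at the same r (vis-viva, a = a_t): v_t = √[μ(2/r − 1/a_t)] = 3.9634 km/s.
Δv₁ = |v_t − v_c| = |3.9634 − 3.1400| = 0.8234 km/s.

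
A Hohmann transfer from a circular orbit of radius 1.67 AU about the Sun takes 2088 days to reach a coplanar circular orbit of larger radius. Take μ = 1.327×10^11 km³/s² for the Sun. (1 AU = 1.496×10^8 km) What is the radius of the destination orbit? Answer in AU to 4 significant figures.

In km: r₁ = 1.67 × 1.496×10^8 = 2.49832×10^8 km.
Transfer time t = 2088 days = 1.804032×10^8 s, and t = π√(a_t³/μ).
So a_t = (μ t²/π²)^(1/3) = (1.327×10^11 × (1.804032×10^8)² / π²)^(1/3) = 7.5919×10^8 km.
Since a_t = (r₁ + r₂)/2, r₂ = 2a_t − r₁ = 2×7.5919×10^8 − 2.49832×10^8 = 1.268548×10^9 km.
In AU: r₂ = 1.268548×10^9 / 1.496×10^8 = 8.480 AU.

r₂ = 8.480 AU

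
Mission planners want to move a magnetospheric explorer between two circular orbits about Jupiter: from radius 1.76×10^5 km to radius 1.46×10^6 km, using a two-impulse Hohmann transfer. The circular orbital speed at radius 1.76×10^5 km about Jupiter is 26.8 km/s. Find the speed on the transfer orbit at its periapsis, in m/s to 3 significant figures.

From the circular-orbit relation v² = μ/r at r = 1.76×10^5 km: μ = v²r = (26.8)² × 1.76×10^5 = 1.26410×10^8 km³/s².
Transfer-ellipse semi-major axis a_t = (r₁ + r₂)/2 = (1.760×10^5 + 1.460×10^6)/2 = 8.180×10^5 km.
At periapsis, r = 1.760×10^5 km.
From the vis-viva equation, v = √[μ(2/r − 1/a_t)] = 35.80 km/s.

v = 35800 m/s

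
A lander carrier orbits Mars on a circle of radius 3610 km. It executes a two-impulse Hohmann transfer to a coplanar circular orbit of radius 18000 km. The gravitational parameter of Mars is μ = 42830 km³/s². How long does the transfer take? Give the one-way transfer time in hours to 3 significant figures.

Semi-major axis of the transfer orbit: a_t = (3610 + 18000)/2 = 10805 km.
Transfer time t = π√(a_t³/μ) = π√((10805)³ / 42830) = 17050 s.
Converting: 17050 s ÷ 3600 s/hour = 4.74 hours.

t = 4.74 hours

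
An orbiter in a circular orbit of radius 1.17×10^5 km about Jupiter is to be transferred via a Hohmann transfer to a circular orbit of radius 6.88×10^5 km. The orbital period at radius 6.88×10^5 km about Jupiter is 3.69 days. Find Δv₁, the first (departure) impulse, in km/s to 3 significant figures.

From Kepler's third law T² = 4π²r³/μ at r = 6.88×10^5 km, T = 3.69 days = 3.69 × 86400 s = 3.18816×10^5 s: μ = 4π²r³/T² = 1.26487×10^8 km³/s².
Transfer-ellipse semi-major axis a_t = (r₁ + r₂)/2 = (1.170×10^5 + 6.880×10^5)/2 = 4.025×10^5 km.
Circular speed at r = 1.170×10^5 km: v_c = √(μ/r) = 32.88 km/s.
Transfer-orbit speed at the same r (vis-viva, a = a_t): v_t = √[μ(2/r − 1/a_t)] = 42.99 km/s.
Δv₁ = |v_t − v_c| = |42.99 − 32.88| = 10.11 km/s.

Δv₁ = 10.1 km/s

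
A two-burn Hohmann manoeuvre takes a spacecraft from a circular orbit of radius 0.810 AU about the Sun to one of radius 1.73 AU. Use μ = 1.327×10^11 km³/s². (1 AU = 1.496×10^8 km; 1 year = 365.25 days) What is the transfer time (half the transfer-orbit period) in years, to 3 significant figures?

t = 0.716 years

In km: r₁ = 0.810 × 1.496×10^8 = 1.21176×10^8 km; r₂ = 1.73 × 1.496×10^8 = 2.58808×10^8 km.
Transfer-ellipse semi-major axis a_t = (r₁ + r₂)/2 = (1.21176×10^8 + 2.58808×10^8)/2 = 1.89992×10^8 km.
Half the transfer-orbit period gives t = π√(a_t³/μ) = 2.258×10^7 s.
Converting: 2.258×10^7 s ÷ 3.15576×10^7 s/year (365.25 × 86400) = 0.716 years.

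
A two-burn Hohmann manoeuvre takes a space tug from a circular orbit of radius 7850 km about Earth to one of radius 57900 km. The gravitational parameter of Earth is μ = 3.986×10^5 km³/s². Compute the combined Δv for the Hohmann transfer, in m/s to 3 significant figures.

Semi-major axis of the transfer orbit: a_t = (7850 + 57900)/2 = 32875 km.
At r₁ the circular-orbit speed is v₁ = √(μ/r₁) = 7.126 km/s.
Transfer-orbit speed at r₁ (v² = μ(2/r − 1/a)): v_p = √[μ(2/r₁ − 1/a_t)] = 9.457 km/s.
First burn Δv₁ = |v_p − v₁| = 2.331 km/s.
At r₂, v₂ = √(μ/r₂) = 2.624 km/s.
Transfer-orbit speed at r₂: v_a = √[μ(2/r₂ − 1/a_t)] = 1.282 km/s.
Second burn Δv₂ = |v₂ − v_a| = 1.342 km/s.
Δv = Δv₁ + Δv₂ = 2.331 + 1.342 = 3.673 km/s.

Δv = 3670 m/s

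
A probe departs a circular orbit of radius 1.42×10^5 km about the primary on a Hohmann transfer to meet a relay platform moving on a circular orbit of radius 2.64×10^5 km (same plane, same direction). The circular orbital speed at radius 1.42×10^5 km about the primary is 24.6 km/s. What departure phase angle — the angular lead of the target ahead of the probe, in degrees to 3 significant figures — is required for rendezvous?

φ = 58.6°

From the circular-orbit relation v² = μ/r at r = 1.42×10^5 km: μ = v²r = (24.6)² × 1.42×10^5 = 8.59327×10^7 km³/s².
The Hohmann ellipse has a_t = (r₁ + r₂)/2 = 2.030×10^5 km.
The half-period of the transfer ellipse is t = π√(a_t³/μ) = 30997 s.
Target angular speed ω₂ = √(μ/r₂³) = 6.8340×10^-5 rad/s.
Angle swept by the target during transfer: ω₂·t = 2.118 rad = 121.4°.
Arrival is 180° from departure on the ellipse, so φ = 180° − 121.4° = 58.6°.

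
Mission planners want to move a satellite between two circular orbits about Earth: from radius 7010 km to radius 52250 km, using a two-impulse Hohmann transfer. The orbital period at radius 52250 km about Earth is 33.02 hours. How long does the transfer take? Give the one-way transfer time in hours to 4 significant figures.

t = 7.050 hours

From Kepler's third law T² = 4π²r³/μ at r = 52250 km, T = 33.02 hours = 33.02 × 3600 s = 1.18872×10^5 s: μ = 4π²r³/T² = 3.98529×10^5 km³/s².
Transfer-ellipse semi-major axis a_t = (r₁ + r₂)/2 = (7010 + 52250)/2 = 29630 km.
By Kepler's third law the transfer-orbit period is T = 2π√(a_t³/μ), so t = T/2 = 25380 s.
Converting: 25380 s ÷ 3600 s/hour = 7.050 hours.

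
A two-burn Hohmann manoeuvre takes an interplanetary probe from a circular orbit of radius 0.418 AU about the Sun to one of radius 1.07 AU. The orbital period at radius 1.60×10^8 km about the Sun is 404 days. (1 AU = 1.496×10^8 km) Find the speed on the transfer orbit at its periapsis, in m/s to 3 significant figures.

v = 55200 m/s

From Kepler's third law T² = 4π²r³/μ at r = 1.60×10^8 km, T = 404 days = 404 × 86400 s = 3.49056×10^7 s: μ = 4π²r³/T² = 1.32718×10^11 km³/s².
In km: r₁ = 0.418 × 1.496×10^8 = 6.25328×10^7 km; r₂ = 1.07 × 1.496×10^8 = 1.60072×10^8 km.
Transfer-ellipse semi-major axis a_t = (r₁ + r₂)/2 = (6.25328×10^7 + 1.60072×10^8)/2 = 1.113024×10^8 km.
The periapsis of the transfer ellipse is at r = 6.25328×10^7 km.
Vis-viva: v = √[μ(2/r − 1/a_t)] = √[1.32718×10^11 × (2/6.25328×10^7 − 1/1.113024×10^8)] = 55.25 km/s.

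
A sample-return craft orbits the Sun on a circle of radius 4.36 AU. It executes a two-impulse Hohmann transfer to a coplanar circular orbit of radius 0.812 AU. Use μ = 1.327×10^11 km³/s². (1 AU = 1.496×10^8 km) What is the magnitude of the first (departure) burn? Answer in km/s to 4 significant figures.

In km: r₁ = 4.36 × 1.496×10^8 = 6.52256×10^8 km; r₂ = 0.812 × 1.496×10^8 = 1.214752×10^8 km.
Semi-major axis of the transfer orbit: a_t = (6.52256×10^8 + 1.214752×10^8)/2 = 3.868656×10^8 km.
Circular speed at r = 6.52256×10^8 km: v_c = √(μ/r) = 14.264 km/s.
Transfer-orbit speed at the same r (vis-viva, a = a_t): v_t = √[μ(2/r − 1/a_t)] = 7.9926 km/s.
Δv₁ = |v_t − v_c| = |7.9926 − 14.264| = 6.271 km/s.

Δv₁ = 6.271 km/s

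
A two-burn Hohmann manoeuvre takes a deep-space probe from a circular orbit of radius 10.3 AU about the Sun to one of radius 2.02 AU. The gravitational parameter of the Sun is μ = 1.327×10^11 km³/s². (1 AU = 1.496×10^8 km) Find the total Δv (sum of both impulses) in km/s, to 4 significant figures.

Δv = 10.11 km/s

In km: r₁ = 10.3 × 1.496×10^8 = 1.54088×10^9 km; r₂ = 2.02 × 1.496×10^8 = 3.02192×10^8 km.
Transfer-ellipse semi-major axis a_t = (r₁ + r₂)/2 = (1.54088×10^9 + 3.02192×10^8)/2 = 9.21536×10^8 km.
At r₁ the circular-orbit speed is v₁ = √(μ/r₁) = 9.280 km/s.
Transfer-orbit speed at r₁ (v² = μ(2/r − 1/a)): v_a = √[μ(2/r₁ − 1/a_t)] = 5.314 km/s.
First burn Δv₁ = |v_a − v₁| = 3.966 km/s.
At r₂, v₂ = √(μ/r₂) = 20.955 km/s.
Transfer-orbit speed at r₂: v_p = √[μ(2/r₂ − 1/a_t)] = 27.097 km/s.
Second burn Δv₂ = |v₂ − v_p| = 6.142 km/s.
Δv = Δv₁ + Δv₂ = 3.966 + 6.142 = 10.11 km/s.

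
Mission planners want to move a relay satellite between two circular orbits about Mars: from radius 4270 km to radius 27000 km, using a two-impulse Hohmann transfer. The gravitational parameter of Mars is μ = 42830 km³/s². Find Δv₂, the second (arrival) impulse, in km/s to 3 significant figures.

Semi-major axis of the transfer orbit: a_t = (4270 + 27000)/2 = 15635 km.
Circular speed at r = 27000 km: v_c = √(μ/r) = 1.2595 km/s.
Vis-viva on the transfer ellipse at r = 27000 km gives v_t = √[μ(2/r − 1/a_t)] = 0.65820 km/s.
Δv₂ = |v_t − v_c| = |0.65820 − 1.2595| = 0.6013 km/s.

Δv₂ = 0.601 km/s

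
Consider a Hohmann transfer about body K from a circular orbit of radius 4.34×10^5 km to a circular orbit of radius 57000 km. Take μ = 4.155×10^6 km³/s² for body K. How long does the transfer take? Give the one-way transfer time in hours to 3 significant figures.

t = 52.1 hours

Semi-major axis of the transfer orbit: a_t = (4.340×10^5 + 57000)/2 = 2.455×10^5 km.
Half the transfer-orbit period gives t = π√(a_t³/μ) = 1.875×10^5 s.
Converting: 1.875×10^5 s ÷ 3600 s/hour = 52.1 hours.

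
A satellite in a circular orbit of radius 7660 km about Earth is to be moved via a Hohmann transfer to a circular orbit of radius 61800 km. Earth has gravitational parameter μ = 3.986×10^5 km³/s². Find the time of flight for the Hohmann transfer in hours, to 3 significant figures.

t = 8.95 hours

The Hohmann ellipse has a_t = (r₁ + r₂)/2 = 34730 km.
Transfer time t = π√(a_t³/μ) = π√((34730)³ / 3.986×10^5) = 32210 s.
Converting: 32210 s ÷ 3600 s/hour = 8.95 hours.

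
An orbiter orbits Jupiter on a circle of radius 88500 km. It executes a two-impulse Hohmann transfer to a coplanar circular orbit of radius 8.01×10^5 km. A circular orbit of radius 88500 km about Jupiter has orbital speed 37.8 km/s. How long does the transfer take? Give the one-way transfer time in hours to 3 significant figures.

From the circular-orbit relation v² = μ/r at r = 88500 km: μ = v²r = (37.8)² × 88500 = 1.26452×10^8 km³/s².
Semi-major axis of the transfer orbit: a_t = (88500 + 8.010×10^5)/2 = 4.4475×10^5 km.
By Kepler's third law the transfer-orbit period is T = 2π√(a_t³/μ), so t = T/2 = 82860 s.
Converting: 82860 s ÷ 3600 s/hour = 23.0 hours.

t = 23.0 hours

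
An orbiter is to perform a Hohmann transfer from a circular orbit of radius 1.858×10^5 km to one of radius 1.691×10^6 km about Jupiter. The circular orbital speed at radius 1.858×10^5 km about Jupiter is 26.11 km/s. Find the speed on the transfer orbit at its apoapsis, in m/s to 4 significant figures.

From the circular-orbit relation v² = μ/r at r = 1.858×10^5 km: μ = v²r = (26.11)² × 1.858×10^5 = 1.26666×10^8 km³/s².
Transfer-ellipse semi-major axis a_t = (r₁ + r₂)/2 = (1.858×10^5 + 1.691×10^6)/2 = 9.384×10^5 km.
The apoapsis of the transfer ellipse is at r = 1.691×10^6 km.
Applying v² = μ(2/r − 1/a_t): v = 3.851 km/s.

v = 3851 m/s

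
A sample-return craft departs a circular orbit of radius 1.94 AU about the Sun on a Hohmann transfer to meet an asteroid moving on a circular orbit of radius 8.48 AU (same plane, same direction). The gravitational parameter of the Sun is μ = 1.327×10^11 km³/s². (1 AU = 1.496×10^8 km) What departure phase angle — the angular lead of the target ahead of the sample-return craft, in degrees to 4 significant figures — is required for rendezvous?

In km: r₁ = 1.94 × 1.496×10^8 = 2.90224×10^8 km; r₂ = 8.48 × 1.496×10^8 = 1.268608×10^9 km.
Transfer-ellipse semi-major axis a_t = (r₁ + r₂)/2 = (2.90224×10^8 + 1.268608×10^9)/2 = 7.79416×10^8 km.
Transfer time t = π√(a_t³/μ) = 1.8766×10^8 s.
The target's mean motion on its circular orbit is ω₂ = √(μ/r₂³) = 8.0620×10^-9 rad/s.
Angle swept by the target during transfer: ω₂·t = 1.5129 rad = 86.68°.
The sample-return craft traverses 180° on the transfer ellipse, so the target must lead by 180° − 86.68° = 93.32°.

φ = 93.32°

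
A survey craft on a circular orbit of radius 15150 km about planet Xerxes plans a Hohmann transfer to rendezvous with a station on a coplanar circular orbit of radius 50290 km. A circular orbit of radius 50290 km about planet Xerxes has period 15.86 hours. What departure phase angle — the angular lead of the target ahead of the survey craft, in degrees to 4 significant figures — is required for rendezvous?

φ = 85.54°

From Kepler's third law T² = 4π²r³/μ at r = 50290 km, T = 15.86 hours = 15.86 × 3600 s = 57096 s: μ = 4π²r³/T² = 1.54026×10^6 km³/s².
The Hohmann ellipse has a_t = (r₁ + r₂)/2 = 32720 km.
The half-period of the transfer ellipse is t = π√(a_t³/μ) = 14982.1 s.
Target angular speed ω₂ = √(μ/r₂³) = 1.10046×10^-4 rad/s.
Angle swept by the target during transfer: ω₂·t = 1.6487 rad = 94.46°.
The survey craft traverses 180° on the transfer ellipse, so the target must lead by 180° − 94.46° = 85.54°.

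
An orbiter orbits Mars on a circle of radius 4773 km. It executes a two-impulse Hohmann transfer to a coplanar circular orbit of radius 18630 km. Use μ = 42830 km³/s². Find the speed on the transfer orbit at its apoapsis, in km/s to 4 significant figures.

The Hohmann ellipse has a_t = (r₁ + r₂)/2 = 11701.5 km.
At apoapsis, r = 18630 km.
From the vis-viva equation, v = √[μ(2/r − 1/a_t)] = 0.9684 km/s.

v = 0.9684 km/s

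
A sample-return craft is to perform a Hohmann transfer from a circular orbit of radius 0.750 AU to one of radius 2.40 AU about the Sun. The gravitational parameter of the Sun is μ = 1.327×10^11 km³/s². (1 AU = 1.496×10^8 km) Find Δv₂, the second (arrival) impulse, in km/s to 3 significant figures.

In km: r₁ = 0.750 × 1.496×10^8 = 1.122×10^8 km; r₂ = 2.40 × 1.496×10^8 = 3.5904×10^8 km.
Transfer-ellipse semi-major axis a_t = (r₁ + r₂)/2 = (1.122×10^8 + 3.5904×10^8)/2 = 2.3562×10^8 km.
Circular speed at r = 3.5904×10^8 km: v_c = √(μ/r) = 19.22490 km/s.
Vis-viva on the transfer ellipse at r = 3.5904×10^8 km gives v_t = √[μ(2/r − 1/a_t)] = 13.26644 km/s.
Δv₂ = |v_t − v_c| = |13.26644 − 19.22490| = 5.958 km/s.

Δv₂ = 5.96 km/s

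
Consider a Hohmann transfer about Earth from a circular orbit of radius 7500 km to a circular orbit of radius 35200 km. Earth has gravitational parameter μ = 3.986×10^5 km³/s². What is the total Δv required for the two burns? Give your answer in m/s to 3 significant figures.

The Hohmann ellipse has a_t = (r₁ + r₂)/2 = 21350 km.
Circular speed at r₁: v₁ = √(μ/r₁) = √(3.986×10^5/7500) = 7.29018 km/s.
On the transfer ellipse at r₁, vis-viva equation gives v_p = √[μ(2/r₁ − 1/a_t)] = 9.36074 km/s.
First burn Δv₁ = |v_p − v₁| = 2.0706 km/s.
At r₂, v₂ = √(μ/r₂) = 3.3651 km/s.
Transfer-orbit speed at r₂: v_a = √[μ(2/r₂ − 1/a_t)] = 1.9945 km/s.
Second burn Δv₂ = |v₂ − v_a| = 1.3706 km/s.
Δv = Δv₁ + Δv₂ = 2.0706 + 1.3706 = 3.441 km/s.

Δv = 3440 m/s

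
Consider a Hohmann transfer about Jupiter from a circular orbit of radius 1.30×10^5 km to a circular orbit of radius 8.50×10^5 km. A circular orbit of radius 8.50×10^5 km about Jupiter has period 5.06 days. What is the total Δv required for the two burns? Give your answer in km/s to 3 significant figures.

From Kepler's third law T² = 4π²r³/μ at r = 8.50×10^5 km, T = 5.06 days = 5.06 × 86400 s = 4.37184×10^5 s: μ = 4π²r³/T² = 1.26849×10^8 km³/s².
Transfer-ellipse semi-major axis a_t = (r₁ + r₂)/2 = (1.300×10^5 + 8.500×10^5)/2 = 4.900×10^5 km.
At r₁ the circular-orbit speed is v₁ = √(μ/r₁) = 31.237 km/s.
On the transfer ellipse at r₁, vis-viva equation gives v_p = √[μ(2/r₁ − 1/a_t)] = 41.142 km/s.
First burn Δv₁ = |v_p − v₁| = 9.905 km/s.
Circular speed at r₂: v₂ = √(μ/r₂) = 12.216 km/s.
Transfer-orbit speed at r₂: v_a = √[μ(2/r₂ − 1/a_t)] = 6.2923 km/s.
Second burn Δv₂ = |v₂ − v_a| = 5.924 km/s.
Δv = Δv₁ + Δv₂ = 9.905 + 5.924 = 15.83 km/s.

Δv = 15.8 km/s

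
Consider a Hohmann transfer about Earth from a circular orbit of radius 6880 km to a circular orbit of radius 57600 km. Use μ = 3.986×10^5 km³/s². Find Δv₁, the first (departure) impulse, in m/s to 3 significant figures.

Δv₁ = 2560 m/s

Semi-major axis of the transfer orbit: a_t = (6880 + 57600)/2 = 32240 km.
Circular speed at r = 6880 km: v_c = √(μ/r) = 7.6116 km/s.
Vis-viva on the transfer ellipse at r = 6880 km gives v_t = √[μ(2/r − 1/a_t)] = 10.174 km/s.
Δv₁ = |v_t − v_c| = |10.174 − 7.6116| = 2.562 km/s.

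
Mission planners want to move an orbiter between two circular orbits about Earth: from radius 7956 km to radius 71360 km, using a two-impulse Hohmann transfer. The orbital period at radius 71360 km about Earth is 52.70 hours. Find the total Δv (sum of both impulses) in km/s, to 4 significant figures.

From Kepler's third law T² = 4π²r³/μ at r = 71360 km, T = 52.70 hours = 52.70 × 3600 s = 1.8972×10^5 s: μ = 4π²r³/T² = 3.98564×10^5 km³/s².
The Hohmann ellipse has a_t = (r₁ + r₂)/2 = 39658 km.
At r₁ the circular-orbit speed is v₁ = √(μ/r₁) = 7.078 km/s.
Transfer-orbit speed at r₁ (vis-viva): v_p = √[μ(2/r₁ − 1/a_t)] = 9.494 km/s.
First burn Δv₁ = |v_p − v₁| = 2.416 km/s.
Circular speed at r₂: v₂ = √(μ/r₂) = 2.3633 km/s.
Transfer-orbit speed at r₂: v_a = √[μ(2/r₂ − 1/a_t)] = 1.0585 km/s.
Second burn Δv₂ = |v₂ − v_a| = 1.305 km/s.
Δv = Δv₁ + Δv₂ = 2.416 + 1.305 = 3.721 km/s.

Δv = 3.721 km/s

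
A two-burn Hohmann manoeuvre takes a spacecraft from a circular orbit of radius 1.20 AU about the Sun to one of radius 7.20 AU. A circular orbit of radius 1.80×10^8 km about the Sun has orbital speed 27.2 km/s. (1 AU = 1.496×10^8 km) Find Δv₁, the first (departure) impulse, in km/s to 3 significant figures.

Δv₁ = 8.42 km/s

From the circular-orbit relation v² = μ/r at r = 1.80×10^8 km: μ = v²r = (27.2)² × 1.80×10^8 = 1.33171×10^11 km³/s².
In km: r₁ = 1.20 × 1.496×10^8 = 1.7952×10^8 km; r₂ = 7.20 × 1.496×10^8 = 1.07712×10^9 km.
Semi-major axis of the transfer orbit: a_t = (1.7952×10^8 + 1.07712×10^9)/2 = 6.2832×10^8 km.
Circular speed at r = 1.7952×10^8 km: v_c = √(μ/r) = 27.2363 km/s.
Transfer-orbit speed at the same r (vis-viva, a = a_t): v_t = √[μ(2/r − 1/a_t)] = 35.6607 km/s.
Δv₁ = |v_t − v_c| = |35.6607 − 27.2363| = 8.424 km/s.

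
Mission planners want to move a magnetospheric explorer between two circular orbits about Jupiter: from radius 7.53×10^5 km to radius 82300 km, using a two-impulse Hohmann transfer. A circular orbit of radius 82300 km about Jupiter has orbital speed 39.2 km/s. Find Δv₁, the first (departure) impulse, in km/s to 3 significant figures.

From the circular-orbit relation v² = μ/r at r = 82300 km: μ = v²r = (39.2)² × 82300 = 1.26465×10^8 km³/s².
Semi-major axis of the transfer orbit: a_t = (7.530×10^5 + 82300)/2 = 4.1765×10^5 km.
Circular speed at r = 7.530×10^5 km: v_c = √(μ/r) = 12.96 km/s.
Transfer-orbit speed at the same r (vis-viva, a = a_t): v_t = √[μ(2/r − 1/a_t)] = 5.753 km/s.
Δv₁ = |v_t − v_c| = |5.753 − 12.96| = 7.207 km/s.

Δv₁ = 7.21 km/s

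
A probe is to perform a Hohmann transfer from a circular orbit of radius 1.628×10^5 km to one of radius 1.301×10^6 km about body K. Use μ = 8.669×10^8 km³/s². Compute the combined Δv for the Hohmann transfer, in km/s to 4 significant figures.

The Hohmann ellipse has a_t = (r₁ + r₂)/2 = 7.319×10^5 km.
Circular speed at r₁: v₁ = √(μ/r₁) = √(8.669×10^8/1.628×10^5) = 72.97 km/s.
Transfer-orbit speed at r₁ (vis-viva): v_p = √[μ(2/r₁ − 1/a_t)] = 97.29 km/s.
First burn Δv₁ = |v_p − v₁| = 24.32 km/s.
Circular speed at r₂: v₂ = √(μ/r₂) = 25.81 km/s.
Transfer-orbit speed at r₂: v_a = √[μ(2/r₂ − 1/a_t)] = 12.17 km/s.
Second burn Δv₂ = |v₂ − v_a| = 13.64 km/s.
Total Δv = Δv₁ + Δv₂ = 37.96 km/s.

Δv = 37.96 km/s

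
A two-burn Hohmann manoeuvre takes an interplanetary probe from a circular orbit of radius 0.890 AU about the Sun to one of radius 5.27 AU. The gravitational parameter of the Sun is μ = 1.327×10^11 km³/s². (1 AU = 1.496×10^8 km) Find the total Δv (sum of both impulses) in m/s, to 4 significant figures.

Δv = 15730 m/s

In km: r₁ = 0.890 × 1.496×10^8 = 1.33144×10^8 km; r₂ = 5.27 × 1.496×10^8 = 7.88392×10^8 km.
Semi-major axis of the transfer orbit: a_t = (1.33144×10^8 + 7.88392×10^8)/2 = 4.60768×10^8 km.
At r₁ the circular-orbit speed is v₁ = √(μ/r₁) = 31.570 km/s.
On the transfer ellipse at r₁, v² = μ(2/r − 1/a) gives v_p = √[μ(2/r₁ − 1/a_t)] = 41.296 km/s.
First burn Δv₁ = |v_p − v₁| = 9.726 km/s.
At r₂, v₂ = √(μ/r₂) = 12.974 km/s.
Transfer-orbit speed at r₂: v_a = √[μ(2/r₂ − 1/a_t)] = 6.9740 km/s.
Second burn Δv₂ = |v₂ − v_a| = 6.000 km/s.
Total Δv = Δv₁ + Δv₂ = 15.73 km/s.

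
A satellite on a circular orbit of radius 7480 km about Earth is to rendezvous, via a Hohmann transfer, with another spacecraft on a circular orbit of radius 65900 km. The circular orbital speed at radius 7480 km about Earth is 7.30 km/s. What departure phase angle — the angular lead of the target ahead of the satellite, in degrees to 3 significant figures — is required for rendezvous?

From the circular-orbit relation v² = μ/r at r = 7480 km: μ = v²r = (7.30)² × 7480 = 3.98609×10^5 km³/s².
Semi-major axis of the transfer orbit: a_t = (7480 + 65900)/2 = 36690 km.
The half-period of the transfer ellipse is t = π√(a_t³/μ) = 34970 s.
The target's mean motion on its circular orbit is ω₂ = √(μ/r₂³) = 3.732×10^-5 rad/s.
Angle swept by the target during transfer: ω₂·t = 1.3051 rad = 74.78°.
The satellite traverses 180° on the transfer ellipse, so the target must lead by 180° − 74.78° = 105°.

φ = 105°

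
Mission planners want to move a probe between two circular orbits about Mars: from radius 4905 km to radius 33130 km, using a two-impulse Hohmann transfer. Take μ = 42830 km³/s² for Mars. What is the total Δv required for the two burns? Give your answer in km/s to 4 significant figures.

Δv = 1.505 km/s

The Hohmann ellipse has a_t = (r₁ + r₂)/2 = 19017.5 km.
At r₁ the circular-orbit speed is v₁ = √(μ/r₁) = 2.9550 km/s.
On the transfer ellipse at r₁, v² = μ(2/r − 1/a) gives v_p = √[μ(2/r₁ − 1/a_t)] = 3.9002 km/s.
First burn Δv₁ = |v_p − v₁| = 0.9452 km/s.
Circular speed at r₂: v₂ = √(μ/r₂) = 1.137 km/s.
Transfer-orbit speed at r₂: v_a = √[μ(2/r₂ − 1/a_t)] = 0.5774 km/s.
Second burn Δv₂ = |v₂ − v_a| = 0.5596 km/s.
Δv = Δv₁ + Δv₂ = 0.9452 + 0.5596 = 1.505 km/s.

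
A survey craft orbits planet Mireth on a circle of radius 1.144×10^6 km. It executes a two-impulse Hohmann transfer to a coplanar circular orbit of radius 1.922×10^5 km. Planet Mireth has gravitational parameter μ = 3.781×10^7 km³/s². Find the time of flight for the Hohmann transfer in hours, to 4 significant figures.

t = 77.50 hours

Semi-major axis of the transfer orbit: a_t = (1.144×10^6 + 1.922×10^5)/2 = 6.681×10^5 km.
Transfer time t = π√(a_t³/μ) = π√((6.681×10^5)³ / 3.781×10^7) = 2.790×10^5 s.
Converting: 2.790×10^5 s ÷ 3600 s/hour = 77.50 hours.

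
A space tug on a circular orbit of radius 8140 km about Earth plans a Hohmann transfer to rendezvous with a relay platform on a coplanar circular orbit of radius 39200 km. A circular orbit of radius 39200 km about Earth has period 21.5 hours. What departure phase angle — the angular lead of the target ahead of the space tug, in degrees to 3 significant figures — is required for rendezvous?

φ = 95.5°

From Kepler's third law T² = 4π²r³/μ at r = 39200 km, T = 21.5 hours = 21.5 × 3600 s = 77400 s: μ = 4π²r³/T² = 3.96950×10^5 km³/s².
The Hohmann ellipse has a_t = (r₁ + r₂)/2 = 23670 km.
The half-period of the transfer ellipse is t = π√(a_t³/μ) = 18158.5 s.
Target angular speed ω₂ = √(μ/r₂³) = 8.11781×10^-5 rad/s.
Angle swept by the target during transfer: ω₂·t = 1.4741 rad = 84.46°.
The space tug traverses 180° on the transfer ellipse, so the target must lead by 180° − 84.46° = 95.5°.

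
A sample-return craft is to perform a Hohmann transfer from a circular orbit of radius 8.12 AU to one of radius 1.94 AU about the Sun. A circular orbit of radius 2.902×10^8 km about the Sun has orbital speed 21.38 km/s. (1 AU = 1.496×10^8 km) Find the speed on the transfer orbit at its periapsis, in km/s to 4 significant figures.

From the circular-orbit relation v² = μ/r at r = 2.902×10^8 km: μ = v²r = (21.38)² × 2.902×10^8 = 1.32652×10^11 km³/s².
In km: r₁ = 8.12 × 1.496×10^8 = 1.214752×10^9 km; r₂ = 1.94 × 1.496×10^8 = 2.90224×10^8 km.
Semi-major axis of the transfer orbit: a_t = (1.214752×10^9 + 2.90224×10^8)/2 = 7.52488×10^8 km.
The periapsis of the transfer ellipse is at r = 2.90224×10^8 km.
From the vis-viva equation, v = √[μ(2/r − 1/a_t)] = 27.16 km/s.

v = 27.16 km/s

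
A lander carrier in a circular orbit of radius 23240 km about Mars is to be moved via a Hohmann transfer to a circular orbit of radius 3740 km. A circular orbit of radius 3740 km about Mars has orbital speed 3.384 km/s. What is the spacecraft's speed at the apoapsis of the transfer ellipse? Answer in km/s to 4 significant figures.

v = 0.7148 km/s

From the circular-orbit relation v² = μ/r at r = 3740 km: μ = v²r = (3.384)² × 3740 = 42828.4 km³/s².
Transfer-ellipse semi-major axis a_t = (r₁ + r₂)/2 = (23240 + 3740)/2 = 13490 km.
The apoapsis of the transfer ellipse is at r = 23240 km.
Vis-viva: v = √[μ(2/r − 1/a_t)] = √[42828.4 × (2/23240 − 1/13490)] = 0.7148 km/s.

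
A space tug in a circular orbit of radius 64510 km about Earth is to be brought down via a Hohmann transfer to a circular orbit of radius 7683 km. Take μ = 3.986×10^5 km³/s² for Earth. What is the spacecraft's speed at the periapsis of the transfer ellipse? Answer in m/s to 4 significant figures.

The Hohmann ellipse has a_t = (r₁ + r₂)/2 = 36096.5 km.
The periapsis of the transfer ellipse is at r = 7683 km.
Vis-viva: v = √[μ(2/r − 1/a_t)] = √[3.986×10^5 × (2/7683 − 1/36096.5)] = 9.629 km/s.

v = 9629 m/s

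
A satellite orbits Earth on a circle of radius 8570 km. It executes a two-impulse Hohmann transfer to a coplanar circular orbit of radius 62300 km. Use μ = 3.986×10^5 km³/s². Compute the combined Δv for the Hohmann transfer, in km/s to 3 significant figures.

The Hohmann ellipse has a_t = (r₁ + r₂)/2 = 35435 km.
At r₁ the circular-orbit speed is v₁ = √(μ/r₁) = 6.81990 km/s.
Transfer-orbit speed at r₁ (v² = μ(2/r − 1/a)): v_p = √[μ(2/r₁ − 1/a_t)] = 9.04286 km/s.
First burn Δv₁ = |v_p − v₁| = 2.22296 km/s.
At r₂, v₂ = √(μ/r₂) = 2.5294 km/s.
Transfer-orbit speed at r₂: v_a = √[μ(2/r₂ − 1/a_t)] = 1.2439 km/s.
Second burn Δv₂ = |v₂ − v_a| = 1.28550 km/s.
Δv = Δv₁ + Δv₂ = 2.22296 + 1.28550 = 3.508 km/s.

Δv = 3.51 km/s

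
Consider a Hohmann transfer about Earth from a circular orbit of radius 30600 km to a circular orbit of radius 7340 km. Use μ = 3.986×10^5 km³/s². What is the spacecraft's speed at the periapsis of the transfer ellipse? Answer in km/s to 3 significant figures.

Semi-major axis of the transfer orbit: a_t = (30600 + 7340)/2 = 18970 km.
The periapsis of the transfer ellipse is at r = 7340 km.
Vis-viva: v = √[μ(2/r − 1/a_t)] = √[3.986×10^5 × (2/7340 − 1/18970)] = 9.359 km/s.

v = 9.36 km/s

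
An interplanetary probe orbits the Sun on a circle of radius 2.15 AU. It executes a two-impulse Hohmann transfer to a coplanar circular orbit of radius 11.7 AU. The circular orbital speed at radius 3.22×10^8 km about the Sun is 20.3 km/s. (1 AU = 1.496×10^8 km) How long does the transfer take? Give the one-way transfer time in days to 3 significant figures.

t = 3330 days

From the circular-orbit relation v² = μ/r at r = 3.22×10^8 km: μ = v²r = (20.3)² × 3.22×10^8 = 1.32693×10^11 km³/s².
In km: r₁ = 2.15 × 1.496×10^8 = 3.2164×10^8 km; r₂ = 11.7 × 1.496×10^8 = 1.75032×10^9 km.
The Hohmann ellipse has a_t = (r₁ + r₂)/2 = 1.03598×10^9 km.
By Kepler's third law the transfer-orbit period is T = 2π√(a_t³/μ), so t = T/2 = 2.876×10^8 s.
Converting: 2.876×10^8 s ÷ 86400 s/day = 3330 days.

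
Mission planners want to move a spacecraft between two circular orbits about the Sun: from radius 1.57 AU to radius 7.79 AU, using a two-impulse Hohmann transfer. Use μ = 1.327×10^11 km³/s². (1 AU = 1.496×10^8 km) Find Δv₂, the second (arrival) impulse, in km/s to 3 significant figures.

Δv₂ = 4.49 km/s

In km: r₁ = 1.57 × 1.496×10^8 = 2.34872×10^8 km; r₂ = 7.79 × 1.496×10^8 = 1.165384×10^9 km.
Transfer-ellipse semi-major axis a_t = (r₁ + r₂)/2 = (2.34872×10^8 + 1.165384×10^9)/2 = 7.00128×10^8 km.
On the circular orbit at r = 1.165384×10^9 km, v_c = √(μ/r) = 10.671 km/s.
Vis-viva on the transfer ellipse at r = 1.165384×10^9 km gives v_t = √[μ(2/r − 1/a_t)] = 6.1806 km/s.
Δv₂ = |v_t − v_c| = |6.1806 − 10.671| = 4.490 km/s.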